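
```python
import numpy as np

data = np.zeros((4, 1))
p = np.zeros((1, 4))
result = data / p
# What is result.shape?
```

(4, 4)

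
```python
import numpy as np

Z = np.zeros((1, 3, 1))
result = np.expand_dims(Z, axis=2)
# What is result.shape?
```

(1, 3, 1, 1)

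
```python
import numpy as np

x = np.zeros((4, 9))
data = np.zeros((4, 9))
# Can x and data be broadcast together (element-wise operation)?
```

Yes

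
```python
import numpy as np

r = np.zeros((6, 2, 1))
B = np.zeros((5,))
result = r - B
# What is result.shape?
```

(6, 2, 5)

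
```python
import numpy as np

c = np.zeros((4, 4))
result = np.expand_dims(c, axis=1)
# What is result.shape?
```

(4, 1, 4)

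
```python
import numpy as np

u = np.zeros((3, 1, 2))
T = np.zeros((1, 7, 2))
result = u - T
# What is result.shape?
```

(3, 7, 2)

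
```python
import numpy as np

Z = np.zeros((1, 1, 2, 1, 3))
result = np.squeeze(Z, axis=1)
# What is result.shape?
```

(1, 2, 1, 3)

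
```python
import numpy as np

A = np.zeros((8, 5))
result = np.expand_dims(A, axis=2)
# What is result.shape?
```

(8, 5, 1)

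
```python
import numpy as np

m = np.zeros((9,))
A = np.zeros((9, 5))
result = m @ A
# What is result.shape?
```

(5,)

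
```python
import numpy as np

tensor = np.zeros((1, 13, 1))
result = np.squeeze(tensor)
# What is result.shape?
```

(13,)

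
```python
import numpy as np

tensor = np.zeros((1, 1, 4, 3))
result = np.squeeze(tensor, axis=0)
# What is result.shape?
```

(1, 4, 3)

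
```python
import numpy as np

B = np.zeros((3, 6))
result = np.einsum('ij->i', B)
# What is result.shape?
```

(3,)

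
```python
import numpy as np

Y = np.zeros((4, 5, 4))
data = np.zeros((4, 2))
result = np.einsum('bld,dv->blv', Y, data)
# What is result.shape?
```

(4, 5, 2)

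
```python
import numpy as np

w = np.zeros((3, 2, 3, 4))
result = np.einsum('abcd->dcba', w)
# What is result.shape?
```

(4, 3, 2, 3)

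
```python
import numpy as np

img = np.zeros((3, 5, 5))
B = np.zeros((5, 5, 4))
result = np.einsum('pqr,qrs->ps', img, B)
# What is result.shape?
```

(3, 4)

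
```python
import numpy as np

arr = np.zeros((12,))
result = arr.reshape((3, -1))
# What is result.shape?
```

(3, 4)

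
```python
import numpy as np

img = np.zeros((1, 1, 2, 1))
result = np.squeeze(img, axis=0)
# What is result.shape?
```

(1, 2, 1)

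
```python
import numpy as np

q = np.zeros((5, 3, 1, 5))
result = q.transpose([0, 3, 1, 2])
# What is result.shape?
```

(5, 5, 3, 1)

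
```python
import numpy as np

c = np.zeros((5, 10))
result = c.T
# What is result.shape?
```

(10, 5)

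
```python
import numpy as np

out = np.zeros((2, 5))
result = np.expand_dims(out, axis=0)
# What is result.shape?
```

(1, 2, 5)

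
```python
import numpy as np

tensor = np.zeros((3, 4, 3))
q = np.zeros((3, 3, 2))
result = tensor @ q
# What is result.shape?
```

(3, 4, 2)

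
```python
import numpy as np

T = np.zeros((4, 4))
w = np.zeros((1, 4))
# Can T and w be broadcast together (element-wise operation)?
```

Yes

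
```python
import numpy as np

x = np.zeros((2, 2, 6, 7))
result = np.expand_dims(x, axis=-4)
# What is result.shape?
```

(2, 1, 2, 6, 7)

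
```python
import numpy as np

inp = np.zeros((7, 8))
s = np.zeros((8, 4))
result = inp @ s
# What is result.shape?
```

(7, 4)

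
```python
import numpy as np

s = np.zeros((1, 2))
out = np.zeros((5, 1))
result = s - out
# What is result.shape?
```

(5, 2)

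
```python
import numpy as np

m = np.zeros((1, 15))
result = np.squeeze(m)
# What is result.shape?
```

(15,)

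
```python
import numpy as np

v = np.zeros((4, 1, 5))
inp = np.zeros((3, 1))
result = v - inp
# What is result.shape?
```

(4, 3, 5)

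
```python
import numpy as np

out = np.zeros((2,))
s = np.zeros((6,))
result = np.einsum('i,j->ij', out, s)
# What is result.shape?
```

(2, 6)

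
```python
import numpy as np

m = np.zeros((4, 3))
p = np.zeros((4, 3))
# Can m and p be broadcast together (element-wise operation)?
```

Yes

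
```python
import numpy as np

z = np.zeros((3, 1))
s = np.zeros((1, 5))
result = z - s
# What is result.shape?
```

(3, 5)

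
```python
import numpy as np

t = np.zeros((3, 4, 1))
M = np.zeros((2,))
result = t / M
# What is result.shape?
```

(3, 4, 2)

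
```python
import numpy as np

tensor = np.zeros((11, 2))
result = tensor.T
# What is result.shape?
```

(2, 11)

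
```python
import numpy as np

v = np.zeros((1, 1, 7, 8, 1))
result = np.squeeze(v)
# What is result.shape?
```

(7, 8)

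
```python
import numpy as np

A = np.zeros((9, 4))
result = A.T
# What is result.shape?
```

(4, 9)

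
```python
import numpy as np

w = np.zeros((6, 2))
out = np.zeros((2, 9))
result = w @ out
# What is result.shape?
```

(6, 9)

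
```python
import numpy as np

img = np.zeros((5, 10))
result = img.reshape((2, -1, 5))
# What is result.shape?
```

(2, 5, 5)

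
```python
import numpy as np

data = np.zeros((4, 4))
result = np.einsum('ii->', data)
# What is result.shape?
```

()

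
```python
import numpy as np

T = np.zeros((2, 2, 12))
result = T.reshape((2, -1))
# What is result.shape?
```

(2, 24)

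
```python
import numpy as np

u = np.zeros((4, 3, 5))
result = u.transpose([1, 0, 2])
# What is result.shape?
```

(3, 4, 5)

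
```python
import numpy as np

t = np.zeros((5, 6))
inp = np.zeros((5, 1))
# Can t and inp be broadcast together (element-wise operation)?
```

Yes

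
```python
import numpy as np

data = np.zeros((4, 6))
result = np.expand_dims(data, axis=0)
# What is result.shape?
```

(1, 4, 6)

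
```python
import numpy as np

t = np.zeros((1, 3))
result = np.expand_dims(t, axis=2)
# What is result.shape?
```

(1, 3, 1)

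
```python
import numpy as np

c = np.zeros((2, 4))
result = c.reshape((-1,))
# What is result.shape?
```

(8,)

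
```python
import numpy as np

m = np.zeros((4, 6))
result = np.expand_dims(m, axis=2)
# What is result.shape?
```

(4, 6, 1)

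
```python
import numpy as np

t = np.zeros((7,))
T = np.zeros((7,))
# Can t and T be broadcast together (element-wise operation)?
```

Yes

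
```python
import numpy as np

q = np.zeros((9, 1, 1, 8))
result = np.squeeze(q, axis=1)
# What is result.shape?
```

(9, 1, 8)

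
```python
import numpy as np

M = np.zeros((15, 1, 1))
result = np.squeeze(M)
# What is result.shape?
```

(15,)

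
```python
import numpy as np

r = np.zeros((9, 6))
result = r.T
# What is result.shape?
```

(6, 9)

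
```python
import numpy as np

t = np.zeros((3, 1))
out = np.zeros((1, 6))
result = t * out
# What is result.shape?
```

(3, 6)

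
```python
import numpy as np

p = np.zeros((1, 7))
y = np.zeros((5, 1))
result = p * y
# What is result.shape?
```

(5, 7)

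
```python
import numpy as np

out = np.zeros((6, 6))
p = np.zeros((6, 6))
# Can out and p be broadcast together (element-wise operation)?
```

Yes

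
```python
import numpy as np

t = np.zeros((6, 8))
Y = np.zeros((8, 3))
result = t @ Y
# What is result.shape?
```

(6, 3)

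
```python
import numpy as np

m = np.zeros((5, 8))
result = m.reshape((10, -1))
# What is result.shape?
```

(10, 4)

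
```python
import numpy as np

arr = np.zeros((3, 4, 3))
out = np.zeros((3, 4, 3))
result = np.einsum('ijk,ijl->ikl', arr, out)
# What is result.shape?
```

(3, 3, 3)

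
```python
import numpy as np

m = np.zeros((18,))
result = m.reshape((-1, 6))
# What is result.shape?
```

(3, 6)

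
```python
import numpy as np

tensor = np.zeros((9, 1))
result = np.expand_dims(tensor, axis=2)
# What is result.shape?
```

(9, 1, 1)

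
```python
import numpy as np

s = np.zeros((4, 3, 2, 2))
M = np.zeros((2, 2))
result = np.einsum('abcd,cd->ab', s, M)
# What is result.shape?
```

(4, 3)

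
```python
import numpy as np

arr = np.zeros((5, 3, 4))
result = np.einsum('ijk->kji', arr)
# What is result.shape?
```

(4, 3, 5)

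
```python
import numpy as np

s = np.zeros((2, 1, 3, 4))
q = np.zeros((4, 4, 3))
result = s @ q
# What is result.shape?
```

(2, 4, 3, 3)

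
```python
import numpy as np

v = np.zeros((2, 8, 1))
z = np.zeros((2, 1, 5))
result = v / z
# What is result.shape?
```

(2, 8, 5)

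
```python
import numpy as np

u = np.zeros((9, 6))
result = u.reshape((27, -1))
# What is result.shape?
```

(27, 2)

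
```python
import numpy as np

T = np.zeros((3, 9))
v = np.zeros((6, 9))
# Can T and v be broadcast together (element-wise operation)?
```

No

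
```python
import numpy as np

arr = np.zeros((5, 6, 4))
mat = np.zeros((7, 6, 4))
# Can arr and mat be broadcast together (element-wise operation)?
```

No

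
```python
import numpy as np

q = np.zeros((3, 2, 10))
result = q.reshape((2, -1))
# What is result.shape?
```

(2, 30)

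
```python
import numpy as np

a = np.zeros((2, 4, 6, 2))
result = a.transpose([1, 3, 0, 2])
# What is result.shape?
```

(4, 2, 2, 6)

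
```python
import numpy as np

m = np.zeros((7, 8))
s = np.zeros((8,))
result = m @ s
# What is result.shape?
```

(7,)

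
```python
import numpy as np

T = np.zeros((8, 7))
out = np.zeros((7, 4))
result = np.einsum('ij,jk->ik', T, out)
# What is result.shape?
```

(8, 4)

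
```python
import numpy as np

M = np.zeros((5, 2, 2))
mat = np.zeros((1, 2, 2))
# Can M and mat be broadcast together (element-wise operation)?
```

Yes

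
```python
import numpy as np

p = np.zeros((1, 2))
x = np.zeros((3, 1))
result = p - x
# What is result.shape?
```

(3, 2)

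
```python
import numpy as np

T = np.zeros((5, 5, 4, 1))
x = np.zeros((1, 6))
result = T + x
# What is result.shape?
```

(5, 5, 4, 6)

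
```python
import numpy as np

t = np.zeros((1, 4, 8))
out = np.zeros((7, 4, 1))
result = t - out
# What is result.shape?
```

(7, 4, 8)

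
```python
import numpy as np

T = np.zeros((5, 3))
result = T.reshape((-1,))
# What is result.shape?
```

(15,)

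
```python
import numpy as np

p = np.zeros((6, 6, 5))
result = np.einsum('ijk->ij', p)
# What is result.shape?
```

(6, 6)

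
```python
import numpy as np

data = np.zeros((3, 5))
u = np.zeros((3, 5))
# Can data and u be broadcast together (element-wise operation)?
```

Yes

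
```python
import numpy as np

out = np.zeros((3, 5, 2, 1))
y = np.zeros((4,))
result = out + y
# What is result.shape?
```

(3, 5, 2, 4)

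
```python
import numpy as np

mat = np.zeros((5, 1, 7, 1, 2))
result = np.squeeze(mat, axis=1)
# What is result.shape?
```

(5, 7, 1, 2)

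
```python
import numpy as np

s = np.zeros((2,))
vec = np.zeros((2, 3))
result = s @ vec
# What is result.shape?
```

(3,)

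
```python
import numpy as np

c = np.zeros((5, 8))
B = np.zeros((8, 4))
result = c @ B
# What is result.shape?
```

(5, 4)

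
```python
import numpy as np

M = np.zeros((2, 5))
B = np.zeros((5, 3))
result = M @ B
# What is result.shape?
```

(2, 3)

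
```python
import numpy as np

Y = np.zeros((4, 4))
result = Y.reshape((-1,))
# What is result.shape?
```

(16,)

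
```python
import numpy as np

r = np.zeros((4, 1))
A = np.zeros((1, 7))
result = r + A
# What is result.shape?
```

(4, 7)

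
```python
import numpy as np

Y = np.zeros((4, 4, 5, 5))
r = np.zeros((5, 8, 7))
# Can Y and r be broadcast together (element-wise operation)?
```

No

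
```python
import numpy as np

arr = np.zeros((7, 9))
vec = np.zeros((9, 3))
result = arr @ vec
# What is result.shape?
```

(7, 3)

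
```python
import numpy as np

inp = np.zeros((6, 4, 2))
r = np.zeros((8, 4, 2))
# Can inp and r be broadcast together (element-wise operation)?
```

No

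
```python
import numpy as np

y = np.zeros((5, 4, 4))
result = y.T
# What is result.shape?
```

(4, 4, 5)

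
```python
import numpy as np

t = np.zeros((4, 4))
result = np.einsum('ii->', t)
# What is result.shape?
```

()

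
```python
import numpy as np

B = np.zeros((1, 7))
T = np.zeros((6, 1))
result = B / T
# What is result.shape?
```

(6, 7)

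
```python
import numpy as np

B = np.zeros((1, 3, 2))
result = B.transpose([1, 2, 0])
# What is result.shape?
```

(3, 2, 1)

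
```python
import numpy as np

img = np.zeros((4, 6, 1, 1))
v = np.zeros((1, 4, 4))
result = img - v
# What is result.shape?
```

(4, 6, 4, 4)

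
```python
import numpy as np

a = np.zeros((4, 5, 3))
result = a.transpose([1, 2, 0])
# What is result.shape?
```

(5, 3, 4)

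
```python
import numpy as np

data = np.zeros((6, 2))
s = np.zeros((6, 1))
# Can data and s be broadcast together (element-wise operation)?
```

Yes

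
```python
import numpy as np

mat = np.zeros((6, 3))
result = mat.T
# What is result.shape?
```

(3, 6)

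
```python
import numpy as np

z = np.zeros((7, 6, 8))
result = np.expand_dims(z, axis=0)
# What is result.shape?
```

(1, 7, 6, 8)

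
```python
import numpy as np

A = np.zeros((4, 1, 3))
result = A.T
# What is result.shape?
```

(3, 1, 4)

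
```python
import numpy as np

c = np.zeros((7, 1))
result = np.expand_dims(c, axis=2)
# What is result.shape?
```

(7, 1, 1)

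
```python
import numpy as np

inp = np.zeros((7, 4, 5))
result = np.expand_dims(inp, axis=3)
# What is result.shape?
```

(7, 4, 5, 1)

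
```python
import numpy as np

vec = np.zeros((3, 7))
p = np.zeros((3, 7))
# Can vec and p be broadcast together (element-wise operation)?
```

Yes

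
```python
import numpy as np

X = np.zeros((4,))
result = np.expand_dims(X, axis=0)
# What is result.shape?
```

(1, 4)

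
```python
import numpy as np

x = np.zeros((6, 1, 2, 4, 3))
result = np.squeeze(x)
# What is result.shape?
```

(6, 2, 4, 3)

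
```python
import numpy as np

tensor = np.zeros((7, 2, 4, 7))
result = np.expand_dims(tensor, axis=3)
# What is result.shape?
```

(7, 2, 4, 1, 7)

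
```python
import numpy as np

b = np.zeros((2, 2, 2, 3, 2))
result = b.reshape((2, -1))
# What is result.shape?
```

(2, 24)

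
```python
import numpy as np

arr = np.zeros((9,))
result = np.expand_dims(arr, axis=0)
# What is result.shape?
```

(1, 9)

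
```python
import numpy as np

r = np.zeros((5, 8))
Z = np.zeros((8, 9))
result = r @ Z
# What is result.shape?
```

(5, 9)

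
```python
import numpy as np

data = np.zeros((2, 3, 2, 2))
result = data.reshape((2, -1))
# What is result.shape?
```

(2, 12)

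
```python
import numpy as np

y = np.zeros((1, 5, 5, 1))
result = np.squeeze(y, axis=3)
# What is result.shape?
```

(1, 5, 5)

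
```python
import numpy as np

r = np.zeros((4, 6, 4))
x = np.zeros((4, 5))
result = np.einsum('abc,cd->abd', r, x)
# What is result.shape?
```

(4, 6, 5)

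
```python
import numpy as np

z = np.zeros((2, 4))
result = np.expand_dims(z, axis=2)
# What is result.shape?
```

(2, 4, 1)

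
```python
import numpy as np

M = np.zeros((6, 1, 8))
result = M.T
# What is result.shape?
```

(8, 1, 6)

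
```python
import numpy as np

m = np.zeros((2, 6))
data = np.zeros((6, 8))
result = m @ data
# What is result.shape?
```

(2, 8)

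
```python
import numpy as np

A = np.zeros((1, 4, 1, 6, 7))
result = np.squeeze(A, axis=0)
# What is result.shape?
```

(4, 1, 6, 7)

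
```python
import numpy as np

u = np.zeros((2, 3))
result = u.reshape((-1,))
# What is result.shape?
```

(6,)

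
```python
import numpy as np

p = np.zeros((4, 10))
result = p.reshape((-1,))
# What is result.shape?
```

(40,)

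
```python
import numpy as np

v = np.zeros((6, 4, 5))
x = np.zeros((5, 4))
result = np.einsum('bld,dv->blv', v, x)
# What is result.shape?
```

(6, 4, 4)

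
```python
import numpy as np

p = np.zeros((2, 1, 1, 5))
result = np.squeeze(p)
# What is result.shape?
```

(2, 5)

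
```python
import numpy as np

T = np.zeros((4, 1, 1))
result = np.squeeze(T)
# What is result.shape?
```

(4,)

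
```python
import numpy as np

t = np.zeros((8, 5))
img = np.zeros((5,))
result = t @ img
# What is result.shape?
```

(8,)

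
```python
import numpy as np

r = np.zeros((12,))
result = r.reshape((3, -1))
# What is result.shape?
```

(3, 4)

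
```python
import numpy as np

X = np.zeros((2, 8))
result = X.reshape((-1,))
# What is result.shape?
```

(16,)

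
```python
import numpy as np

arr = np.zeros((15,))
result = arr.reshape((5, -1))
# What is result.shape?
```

(5, 3)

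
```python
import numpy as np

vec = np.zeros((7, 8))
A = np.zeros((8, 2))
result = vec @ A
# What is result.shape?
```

(7, 2)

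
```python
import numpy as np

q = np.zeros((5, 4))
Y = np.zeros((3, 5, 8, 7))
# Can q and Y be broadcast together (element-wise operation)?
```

No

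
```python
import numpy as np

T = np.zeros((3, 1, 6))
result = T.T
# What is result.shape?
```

(6, 1, 3)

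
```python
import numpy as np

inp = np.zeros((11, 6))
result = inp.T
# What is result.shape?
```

(6, 11)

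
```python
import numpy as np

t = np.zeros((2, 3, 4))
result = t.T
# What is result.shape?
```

(4, 3, 2)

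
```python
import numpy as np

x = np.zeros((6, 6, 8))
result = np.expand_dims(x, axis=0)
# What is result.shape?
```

(1, 6, 6, 8)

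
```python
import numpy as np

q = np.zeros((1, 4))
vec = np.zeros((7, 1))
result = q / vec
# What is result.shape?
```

(7, 4)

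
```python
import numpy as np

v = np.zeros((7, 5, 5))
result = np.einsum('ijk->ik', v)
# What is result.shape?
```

(7, 5)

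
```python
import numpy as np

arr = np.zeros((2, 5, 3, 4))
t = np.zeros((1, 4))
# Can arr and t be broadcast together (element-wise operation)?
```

Yes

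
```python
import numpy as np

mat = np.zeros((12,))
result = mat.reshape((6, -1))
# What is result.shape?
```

(6, 2)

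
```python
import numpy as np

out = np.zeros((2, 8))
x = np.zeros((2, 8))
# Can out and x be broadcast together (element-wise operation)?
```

Yes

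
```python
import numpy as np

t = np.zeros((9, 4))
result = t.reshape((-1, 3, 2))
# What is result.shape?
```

(6, 3, 2)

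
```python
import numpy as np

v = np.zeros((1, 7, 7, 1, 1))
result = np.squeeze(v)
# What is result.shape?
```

(7, 7)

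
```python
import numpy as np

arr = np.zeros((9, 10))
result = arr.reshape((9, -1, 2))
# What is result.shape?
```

(9, 5, 2)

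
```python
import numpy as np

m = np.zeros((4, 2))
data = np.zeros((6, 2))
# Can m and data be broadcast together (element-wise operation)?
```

No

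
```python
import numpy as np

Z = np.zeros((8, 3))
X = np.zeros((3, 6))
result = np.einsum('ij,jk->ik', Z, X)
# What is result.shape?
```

(8, 6)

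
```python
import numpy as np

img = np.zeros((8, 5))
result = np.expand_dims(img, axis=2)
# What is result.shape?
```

(8, 5, 1)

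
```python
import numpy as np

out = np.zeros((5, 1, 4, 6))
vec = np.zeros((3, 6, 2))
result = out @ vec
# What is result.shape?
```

(5, 3, 4, 2)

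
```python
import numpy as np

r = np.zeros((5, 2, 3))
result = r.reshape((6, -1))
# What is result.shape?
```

(6, 5)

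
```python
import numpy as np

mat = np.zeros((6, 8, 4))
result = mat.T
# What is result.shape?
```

(4, 8, 6)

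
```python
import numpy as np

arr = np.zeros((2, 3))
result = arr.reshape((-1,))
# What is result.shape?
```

(6,)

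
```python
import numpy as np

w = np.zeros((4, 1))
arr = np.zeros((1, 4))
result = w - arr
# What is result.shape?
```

(4, 4)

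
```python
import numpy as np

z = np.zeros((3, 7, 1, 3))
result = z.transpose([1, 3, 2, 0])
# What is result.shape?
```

(7, 3, 1, 3)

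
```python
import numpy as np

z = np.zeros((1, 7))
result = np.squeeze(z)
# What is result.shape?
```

(7,)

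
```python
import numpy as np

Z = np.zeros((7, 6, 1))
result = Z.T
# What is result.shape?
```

(1, 6, 7)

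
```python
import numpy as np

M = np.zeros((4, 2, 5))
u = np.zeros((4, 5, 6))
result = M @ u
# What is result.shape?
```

(4, 2, 6)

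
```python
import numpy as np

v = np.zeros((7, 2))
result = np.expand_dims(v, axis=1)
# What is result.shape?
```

(7, 1, 2)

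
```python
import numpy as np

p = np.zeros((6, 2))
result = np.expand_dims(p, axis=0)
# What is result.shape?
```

(1, 6, 2)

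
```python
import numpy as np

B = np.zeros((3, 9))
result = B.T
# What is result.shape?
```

(9, 3)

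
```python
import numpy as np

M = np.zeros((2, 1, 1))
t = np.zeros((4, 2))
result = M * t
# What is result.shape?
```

(2, 4, 2)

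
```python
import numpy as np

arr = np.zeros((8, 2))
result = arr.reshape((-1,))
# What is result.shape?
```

(16,)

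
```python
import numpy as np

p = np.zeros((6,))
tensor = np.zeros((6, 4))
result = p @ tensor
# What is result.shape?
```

(4,)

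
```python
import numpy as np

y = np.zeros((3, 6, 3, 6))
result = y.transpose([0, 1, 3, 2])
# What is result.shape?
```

(3, 6, 6, 3)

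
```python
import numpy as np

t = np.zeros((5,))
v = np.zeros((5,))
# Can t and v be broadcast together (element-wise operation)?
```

Yes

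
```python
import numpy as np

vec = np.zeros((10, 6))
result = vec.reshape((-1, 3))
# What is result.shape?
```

(20, 3)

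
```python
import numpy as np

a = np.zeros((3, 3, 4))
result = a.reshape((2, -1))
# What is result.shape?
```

(2, 18)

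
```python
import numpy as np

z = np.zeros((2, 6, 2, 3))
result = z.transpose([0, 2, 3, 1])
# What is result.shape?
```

(2, 2, 3, 6)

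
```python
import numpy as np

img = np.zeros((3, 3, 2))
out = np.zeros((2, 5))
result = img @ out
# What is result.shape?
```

(3, 3, 5)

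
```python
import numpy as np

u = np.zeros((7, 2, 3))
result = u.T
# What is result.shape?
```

(3, 2, 7)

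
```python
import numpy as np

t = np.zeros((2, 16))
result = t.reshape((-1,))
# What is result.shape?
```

(32,)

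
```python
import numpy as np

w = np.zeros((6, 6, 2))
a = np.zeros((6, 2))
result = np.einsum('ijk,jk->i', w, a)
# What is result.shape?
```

(6,)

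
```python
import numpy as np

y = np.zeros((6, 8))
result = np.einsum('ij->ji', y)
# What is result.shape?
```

(8, 6)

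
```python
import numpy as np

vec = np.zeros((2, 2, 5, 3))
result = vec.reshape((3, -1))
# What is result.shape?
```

(3, 20)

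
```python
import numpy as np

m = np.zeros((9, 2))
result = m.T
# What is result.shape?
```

(2, 9)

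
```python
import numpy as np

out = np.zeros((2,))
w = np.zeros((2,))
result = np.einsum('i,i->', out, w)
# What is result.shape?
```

()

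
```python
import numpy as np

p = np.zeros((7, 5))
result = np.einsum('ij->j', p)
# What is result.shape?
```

(5,)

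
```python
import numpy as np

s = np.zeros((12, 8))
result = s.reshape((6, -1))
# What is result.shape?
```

(6, 16)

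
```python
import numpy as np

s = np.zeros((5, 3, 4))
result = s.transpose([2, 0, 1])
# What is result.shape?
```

(4, 5, 3)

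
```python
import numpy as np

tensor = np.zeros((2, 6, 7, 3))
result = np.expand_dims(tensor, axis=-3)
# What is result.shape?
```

(2, 6, 1, 7, 3)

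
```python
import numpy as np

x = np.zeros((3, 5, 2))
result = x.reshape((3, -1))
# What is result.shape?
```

(3, 10)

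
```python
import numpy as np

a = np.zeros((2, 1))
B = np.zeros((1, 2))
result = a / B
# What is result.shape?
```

(2, 2)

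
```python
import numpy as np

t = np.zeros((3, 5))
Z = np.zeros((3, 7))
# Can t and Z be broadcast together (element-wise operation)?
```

No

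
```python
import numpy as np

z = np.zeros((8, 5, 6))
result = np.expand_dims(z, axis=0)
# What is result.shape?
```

(1, 8, 5, 6)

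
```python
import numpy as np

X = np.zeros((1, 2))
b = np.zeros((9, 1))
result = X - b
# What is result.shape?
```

(9, 2)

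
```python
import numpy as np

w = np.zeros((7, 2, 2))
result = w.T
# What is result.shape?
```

(2, 2, 7)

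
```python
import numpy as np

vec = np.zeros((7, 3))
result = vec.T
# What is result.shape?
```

(3, 7)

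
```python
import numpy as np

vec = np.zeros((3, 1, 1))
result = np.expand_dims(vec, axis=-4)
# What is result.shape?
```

(1, 3, 1, 1)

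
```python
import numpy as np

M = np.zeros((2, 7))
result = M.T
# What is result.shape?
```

(7, 2)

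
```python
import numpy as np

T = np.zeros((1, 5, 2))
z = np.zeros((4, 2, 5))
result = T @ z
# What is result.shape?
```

(4, 5, 5)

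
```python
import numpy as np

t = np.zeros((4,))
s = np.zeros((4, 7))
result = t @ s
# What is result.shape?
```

(7,)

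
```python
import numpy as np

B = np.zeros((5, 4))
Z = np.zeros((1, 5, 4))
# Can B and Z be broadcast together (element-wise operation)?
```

Yes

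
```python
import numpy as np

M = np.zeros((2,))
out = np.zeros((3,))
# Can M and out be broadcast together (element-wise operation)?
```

No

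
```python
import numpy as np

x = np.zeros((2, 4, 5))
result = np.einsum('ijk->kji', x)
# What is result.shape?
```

(5, 4, 2)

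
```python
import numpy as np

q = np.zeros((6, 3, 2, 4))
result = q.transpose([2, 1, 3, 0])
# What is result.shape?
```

(2, 3, 4, 6)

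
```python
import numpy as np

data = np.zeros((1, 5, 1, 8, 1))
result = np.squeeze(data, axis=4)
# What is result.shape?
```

(1, 5, 1, 8)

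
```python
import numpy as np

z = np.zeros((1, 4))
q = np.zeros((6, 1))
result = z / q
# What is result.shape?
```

(6, 4)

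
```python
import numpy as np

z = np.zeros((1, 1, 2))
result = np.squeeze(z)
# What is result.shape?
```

(2,)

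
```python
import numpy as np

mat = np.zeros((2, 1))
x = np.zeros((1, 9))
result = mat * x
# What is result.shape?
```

(2, 9)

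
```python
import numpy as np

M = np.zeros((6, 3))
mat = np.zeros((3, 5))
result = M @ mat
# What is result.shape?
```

(6, 5)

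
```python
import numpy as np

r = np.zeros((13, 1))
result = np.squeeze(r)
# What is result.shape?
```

(13,)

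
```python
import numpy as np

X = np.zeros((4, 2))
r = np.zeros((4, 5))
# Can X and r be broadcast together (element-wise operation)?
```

No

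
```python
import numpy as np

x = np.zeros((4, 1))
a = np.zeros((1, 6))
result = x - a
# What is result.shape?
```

(4, 6)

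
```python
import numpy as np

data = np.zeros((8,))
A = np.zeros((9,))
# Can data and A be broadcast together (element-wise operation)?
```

No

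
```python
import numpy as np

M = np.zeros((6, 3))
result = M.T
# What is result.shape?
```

(3, 6)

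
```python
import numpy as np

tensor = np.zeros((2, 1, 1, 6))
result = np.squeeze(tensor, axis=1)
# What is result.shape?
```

(2, 1, 6)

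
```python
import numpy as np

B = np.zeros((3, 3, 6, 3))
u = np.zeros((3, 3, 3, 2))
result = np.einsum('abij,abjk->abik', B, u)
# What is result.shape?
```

(3, 3, 6, 2)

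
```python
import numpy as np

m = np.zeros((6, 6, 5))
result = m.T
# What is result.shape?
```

(5, 6, 6)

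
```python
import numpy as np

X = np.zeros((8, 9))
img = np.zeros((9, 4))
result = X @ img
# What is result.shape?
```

(8, 4)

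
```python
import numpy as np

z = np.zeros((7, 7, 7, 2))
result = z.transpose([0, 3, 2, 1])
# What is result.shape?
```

(7, 2, 7, 7)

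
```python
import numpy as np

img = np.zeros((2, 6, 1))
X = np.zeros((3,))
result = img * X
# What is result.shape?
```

(2, 6, 3)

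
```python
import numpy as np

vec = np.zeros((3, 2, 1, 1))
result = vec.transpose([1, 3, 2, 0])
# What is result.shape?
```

(2, 1, 1, 3)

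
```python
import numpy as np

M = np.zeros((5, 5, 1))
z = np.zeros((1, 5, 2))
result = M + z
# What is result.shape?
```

(5, 5, 2)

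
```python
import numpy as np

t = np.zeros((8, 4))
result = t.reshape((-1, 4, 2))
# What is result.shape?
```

(4, 4, 2)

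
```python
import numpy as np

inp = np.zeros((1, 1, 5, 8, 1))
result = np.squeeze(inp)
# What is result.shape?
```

(5, 8)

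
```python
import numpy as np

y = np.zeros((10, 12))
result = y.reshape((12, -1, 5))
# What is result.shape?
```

(12, 2, 5)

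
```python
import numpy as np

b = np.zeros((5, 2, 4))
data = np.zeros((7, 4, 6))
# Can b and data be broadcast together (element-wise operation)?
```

No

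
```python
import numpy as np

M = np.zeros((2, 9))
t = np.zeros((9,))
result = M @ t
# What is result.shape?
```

(2,)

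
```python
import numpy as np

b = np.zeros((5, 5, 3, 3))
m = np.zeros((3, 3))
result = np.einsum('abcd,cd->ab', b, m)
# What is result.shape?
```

(5, 5)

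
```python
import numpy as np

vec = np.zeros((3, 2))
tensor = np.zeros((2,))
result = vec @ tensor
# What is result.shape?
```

(3,)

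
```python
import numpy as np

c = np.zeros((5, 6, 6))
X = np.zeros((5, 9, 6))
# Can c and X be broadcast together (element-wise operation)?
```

No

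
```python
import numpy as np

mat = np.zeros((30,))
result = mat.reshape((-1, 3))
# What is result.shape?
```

(10, 3)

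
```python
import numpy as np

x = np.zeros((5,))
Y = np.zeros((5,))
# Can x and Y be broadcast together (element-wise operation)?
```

Yes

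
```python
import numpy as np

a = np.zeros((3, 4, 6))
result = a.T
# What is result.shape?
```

(6, 4, 3)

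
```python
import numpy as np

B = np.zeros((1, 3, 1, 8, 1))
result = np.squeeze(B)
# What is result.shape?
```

(3, 8)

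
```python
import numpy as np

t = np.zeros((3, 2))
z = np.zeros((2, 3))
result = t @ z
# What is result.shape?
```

(3, 3)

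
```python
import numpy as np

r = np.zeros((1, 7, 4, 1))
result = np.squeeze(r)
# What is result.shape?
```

(7, 4)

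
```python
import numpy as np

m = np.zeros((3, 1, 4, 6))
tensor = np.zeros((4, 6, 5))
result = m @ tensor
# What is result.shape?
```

(3, 4, 4, 5)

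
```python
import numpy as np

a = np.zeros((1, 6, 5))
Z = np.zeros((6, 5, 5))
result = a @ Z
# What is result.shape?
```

(6, 6, 5)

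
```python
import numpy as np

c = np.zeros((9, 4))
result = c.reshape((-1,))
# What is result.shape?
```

(36,)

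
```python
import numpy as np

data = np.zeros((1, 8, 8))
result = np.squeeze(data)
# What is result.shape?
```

(8, 8)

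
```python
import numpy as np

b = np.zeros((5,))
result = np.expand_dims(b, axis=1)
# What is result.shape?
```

(5, 1)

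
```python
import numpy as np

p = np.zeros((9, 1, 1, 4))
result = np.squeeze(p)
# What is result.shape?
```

(9, 4)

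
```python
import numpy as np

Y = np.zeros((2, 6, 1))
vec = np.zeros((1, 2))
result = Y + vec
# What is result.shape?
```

(2, 6, 2)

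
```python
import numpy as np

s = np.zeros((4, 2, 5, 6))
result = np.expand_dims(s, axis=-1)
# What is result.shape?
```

(4, 2, 5, 6, 1)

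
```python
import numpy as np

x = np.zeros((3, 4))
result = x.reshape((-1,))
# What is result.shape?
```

(12,)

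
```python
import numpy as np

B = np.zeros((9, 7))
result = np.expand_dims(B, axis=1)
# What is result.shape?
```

(9, 1, 7)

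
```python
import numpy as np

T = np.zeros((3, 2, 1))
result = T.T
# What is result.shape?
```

(1, 2, 3)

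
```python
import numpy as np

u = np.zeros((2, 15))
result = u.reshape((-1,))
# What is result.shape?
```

(30,)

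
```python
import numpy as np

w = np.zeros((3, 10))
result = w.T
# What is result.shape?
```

(10, 3)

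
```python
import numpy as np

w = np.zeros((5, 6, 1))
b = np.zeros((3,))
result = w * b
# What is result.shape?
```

(5, 6, 3)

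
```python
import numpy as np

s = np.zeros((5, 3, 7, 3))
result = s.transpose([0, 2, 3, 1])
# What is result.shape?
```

(5, 7, 3, 3)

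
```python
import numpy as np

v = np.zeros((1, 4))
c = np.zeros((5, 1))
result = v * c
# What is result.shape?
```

(5, 4)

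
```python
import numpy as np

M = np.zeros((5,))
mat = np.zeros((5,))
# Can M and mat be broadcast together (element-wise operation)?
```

Yes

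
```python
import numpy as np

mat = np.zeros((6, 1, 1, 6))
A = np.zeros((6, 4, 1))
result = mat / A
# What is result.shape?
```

(6, 6, 4, 6)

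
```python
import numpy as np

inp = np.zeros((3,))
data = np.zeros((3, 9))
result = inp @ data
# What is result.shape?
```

(9,)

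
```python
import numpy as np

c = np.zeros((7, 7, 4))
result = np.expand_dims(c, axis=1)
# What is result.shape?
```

(7, 1, 7, 4)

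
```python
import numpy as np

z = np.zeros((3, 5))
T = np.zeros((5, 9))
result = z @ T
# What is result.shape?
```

(3, 9)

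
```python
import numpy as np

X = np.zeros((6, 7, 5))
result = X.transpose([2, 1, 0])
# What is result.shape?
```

(5, 7, 6)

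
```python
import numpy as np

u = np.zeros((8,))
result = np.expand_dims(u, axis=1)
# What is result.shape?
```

(8, 1)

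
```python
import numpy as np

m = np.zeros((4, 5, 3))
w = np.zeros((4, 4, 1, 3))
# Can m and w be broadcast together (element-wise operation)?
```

Yes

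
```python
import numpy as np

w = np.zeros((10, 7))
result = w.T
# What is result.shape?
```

(7, 10)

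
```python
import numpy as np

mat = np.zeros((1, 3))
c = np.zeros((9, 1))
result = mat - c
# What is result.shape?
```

(9, 3)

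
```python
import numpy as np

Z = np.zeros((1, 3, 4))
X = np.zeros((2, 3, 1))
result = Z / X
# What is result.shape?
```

(2, 3, 4)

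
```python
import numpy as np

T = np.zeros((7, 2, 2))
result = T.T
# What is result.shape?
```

(2, 2, 7)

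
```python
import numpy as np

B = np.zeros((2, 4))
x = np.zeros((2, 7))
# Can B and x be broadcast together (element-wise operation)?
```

No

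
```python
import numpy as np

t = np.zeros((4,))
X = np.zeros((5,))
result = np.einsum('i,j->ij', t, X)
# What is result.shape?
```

(4, 5)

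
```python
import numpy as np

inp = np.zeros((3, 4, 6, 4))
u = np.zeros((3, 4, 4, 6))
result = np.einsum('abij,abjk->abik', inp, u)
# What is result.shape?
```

(3, 4, 6, 6)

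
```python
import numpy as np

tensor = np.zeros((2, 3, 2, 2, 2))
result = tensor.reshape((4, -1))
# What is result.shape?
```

(4, 12)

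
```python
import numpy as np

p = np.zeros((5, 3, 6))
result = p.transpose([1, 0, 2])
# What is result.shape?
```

(3, 5, 6)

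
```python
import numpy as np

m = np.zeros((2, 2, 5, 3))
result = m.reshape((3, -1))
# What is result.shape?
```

(3, 20)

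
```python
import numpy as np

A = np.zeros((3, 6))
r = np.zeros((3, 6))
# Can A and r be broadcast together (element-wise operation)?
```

Yes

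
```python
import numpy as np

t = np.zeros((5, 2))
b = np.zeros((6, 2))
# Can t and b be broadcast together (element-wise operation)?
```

No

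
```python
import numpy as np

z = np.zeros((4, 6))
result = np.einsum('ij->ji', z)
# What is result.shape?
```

(6, 4)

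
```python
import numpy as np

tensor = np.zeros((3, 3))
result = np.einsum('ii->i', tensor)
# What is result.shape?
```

(3,)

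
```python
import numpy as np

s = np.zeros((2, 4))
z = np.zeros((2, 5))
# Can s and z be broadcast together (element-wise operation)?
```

No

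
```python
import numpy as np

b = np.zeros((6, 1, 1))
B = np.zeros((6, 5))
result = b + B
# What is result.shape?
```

(6, 6, 5)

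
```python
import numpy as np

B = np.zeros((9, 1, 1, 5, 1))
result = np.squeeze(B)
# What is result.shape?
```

(9, 5)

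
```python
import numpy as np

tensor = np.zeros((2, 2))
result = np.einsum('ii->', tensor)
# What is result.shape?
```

()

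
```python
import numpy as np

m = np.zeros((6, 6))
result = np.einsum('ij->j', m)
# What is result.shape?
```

(6,)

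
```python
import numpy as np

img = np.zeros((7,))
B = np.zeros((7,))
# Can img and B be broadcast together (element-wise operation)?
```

Yes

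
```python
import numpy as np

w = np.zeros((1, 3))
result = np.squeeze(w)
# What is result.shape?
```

(3,)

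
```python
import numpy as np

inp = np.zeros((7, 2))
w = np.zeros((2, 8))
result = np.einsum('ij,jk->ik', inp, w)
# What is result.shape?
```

(7, 8)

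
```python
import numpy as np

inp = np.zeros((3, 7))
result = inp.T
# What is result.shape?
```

(7, 3)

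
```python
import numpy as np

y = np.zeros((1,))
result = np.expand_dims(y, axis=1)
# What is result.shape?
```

(1, 1)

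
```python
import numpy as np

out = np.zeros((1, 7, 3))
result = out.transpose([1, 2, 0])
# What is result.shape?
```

(7, 3, 1)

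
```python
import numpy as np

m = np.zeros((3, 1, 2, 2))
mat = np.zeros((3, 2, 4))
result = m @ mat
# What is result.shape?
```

(3, 3, 2, 4)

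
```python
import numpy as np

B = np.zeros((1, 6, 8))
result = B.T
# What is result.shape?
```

(8, 6, 1)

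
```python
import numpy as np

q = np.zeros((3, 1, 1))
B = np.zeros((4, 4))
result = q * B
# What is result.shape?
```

(3, 4, 4)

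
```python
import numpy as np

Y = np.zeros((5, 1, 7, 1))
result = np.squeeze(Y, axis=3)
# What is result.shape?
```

(5, 1, 7)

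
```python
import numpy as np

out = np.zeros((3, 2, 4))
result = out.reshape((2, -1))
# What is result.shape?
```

(2, 12)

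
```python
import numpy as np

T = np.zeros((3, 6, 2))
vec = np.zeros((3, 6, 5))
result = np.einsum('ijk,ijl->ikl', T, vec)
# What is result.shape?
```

(3, 2, 5)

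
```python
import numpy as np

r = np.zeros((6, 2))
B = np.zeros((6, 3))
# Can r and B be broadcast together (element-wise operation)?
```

No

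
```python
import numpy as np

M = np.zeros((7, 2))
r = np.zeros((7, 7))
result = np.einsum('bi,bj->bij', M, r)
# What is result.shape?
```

(7, 2, 7)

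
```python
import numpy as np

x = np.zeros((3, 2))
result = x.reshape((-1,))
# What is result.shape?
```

(6,)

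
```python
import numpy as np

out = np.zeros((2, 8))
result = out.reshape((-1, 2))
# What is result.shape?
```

(8, 2)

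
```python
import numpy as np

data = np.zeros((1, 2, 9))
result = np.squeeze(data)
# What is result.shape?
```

(2, 9)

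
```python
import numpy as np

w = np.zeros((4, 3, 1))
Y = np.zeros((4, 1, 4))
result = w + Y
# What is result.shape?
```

(4, 3, 4)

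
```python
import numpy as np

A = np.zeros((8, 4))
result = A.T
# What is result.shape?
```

(4, 8)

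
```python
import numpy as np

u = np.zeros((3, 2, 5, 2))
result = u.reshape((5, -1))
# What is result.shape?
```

(5, 12)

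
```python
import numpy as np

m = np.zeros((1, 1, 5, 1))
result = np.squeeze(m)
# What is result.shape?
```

(5,)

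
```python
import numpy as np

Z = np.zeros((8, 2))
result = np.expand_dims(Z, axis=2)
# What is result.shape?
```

(8, 2, 1)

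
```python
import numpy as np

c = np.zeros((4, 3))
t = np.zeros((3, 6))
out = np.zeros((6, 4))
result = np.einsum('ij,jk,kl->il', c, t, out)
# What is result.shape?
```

(4, 4)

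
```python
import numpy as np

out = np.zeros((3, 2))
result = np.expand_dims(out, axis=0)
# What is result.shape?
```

(1, 3, 2)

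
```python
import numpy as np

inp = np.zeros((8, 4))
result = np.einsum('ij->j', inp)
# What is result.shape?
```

(4,)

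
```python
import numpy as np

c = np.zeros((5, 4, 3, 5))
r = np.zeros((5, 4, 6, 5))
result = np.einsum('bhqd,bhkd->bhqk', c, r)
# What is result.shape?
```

(5, 4, 3, 6)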